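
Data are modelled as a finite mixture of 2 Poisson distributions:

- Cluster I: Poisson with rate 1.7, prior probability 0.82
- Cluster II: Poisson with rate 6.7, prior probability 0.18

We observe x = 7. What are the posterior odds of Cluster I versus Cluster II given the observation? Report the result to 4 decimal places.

0.0458

Posterior odds = (w_i f_i(x)) / (w_j f_j(x)); the normalising sum cancels.
Poisson probabilities:
  L_I = e^(−1.7)·1.7^7/7! = 0.00148734
  L_II = e^(−6.7)·6.7^7/7! = 0.14802
Odds = (0.82/0.18) × (0.00148734/0.14802) = 4.55556 × 0.0100483 ≈ 0.0458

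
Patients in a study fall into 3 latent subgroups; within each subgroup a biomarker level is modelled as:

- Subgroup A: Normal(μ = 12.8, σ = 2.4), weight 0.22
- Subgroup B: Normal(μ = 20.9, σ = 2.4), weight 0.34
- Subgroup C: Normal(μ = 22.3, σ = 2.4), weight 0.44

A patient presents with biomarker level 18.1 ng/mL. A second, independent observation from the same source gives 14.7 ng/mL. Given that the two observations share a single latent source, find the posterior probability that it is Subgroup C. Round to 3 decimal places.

0.030

Apply Bayes' rule: the posterior for each component is proportional to its prior times its likelihood at x.
Since both observations come from the same component, the likelihood for component k is f_k(x₁)·f_k(x₂).
  L_A = [(1/(2.4·√(2π)))·exp(−(18.1−12.8)²/(2·2.4²)) = 0.166226·exp(-2.43837) = 0.0145121] × [0.121508] = 0.00176333
  L_B = [(1/(2.4·√(2π)))·exp(−(18.1−20.9)²/(2·2.4²)) = 0.166226·exp(-0.68056) = 0.0841661] × [0.00590939] = 0.00049737
  L_C = [(1/(2.4·√(2π)))·exp(−(18.1−22.3)²/(2·2.4²)) = 0.166226·exp(-1.53125) = 0.0359489] × [0.00110457] = 3.97082e-05
Prior × likelihood for each component:
  P(Z=A)·L_A = 0.22 × 0.00176333 = 0.000387933
  P(Z=B)·L_B = 0.34 × 0.00049737 = 0.000169106
  P(Z=C)·L_C = 0.44 × 3.97082e-05 = 1.74716e-05
Normaliser: 0.000387933 + 0.000169106 + 1.74716e-05 = 0.00057451
P(Subgroup C | data) ≈ 0.030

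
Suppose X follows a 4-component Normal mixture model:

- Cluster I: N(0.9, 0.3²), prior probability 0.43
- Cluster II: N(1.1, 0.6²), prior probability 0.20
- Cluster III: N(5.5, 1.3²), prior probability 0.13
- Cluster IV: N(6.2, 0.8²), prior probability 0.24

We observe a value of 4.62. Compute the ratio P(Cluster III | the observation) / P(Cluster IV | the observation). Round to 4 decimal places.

1.8637

The posterior odds equal the prior odds times the likelihood ratio: (π_i/π_j)·(f_i(x)/f_j(x)).
Component likelihoods at x = 4.62:
  f_I = 5.43537e-34
  f_II = 2.23374e-08
  f_III = 0.244042
  f_IV = 0.0709268
Odds = (0.13/0.24) × (0.244042/0.0709268) = 0.541667 × 3.44076 ≈ 1.8637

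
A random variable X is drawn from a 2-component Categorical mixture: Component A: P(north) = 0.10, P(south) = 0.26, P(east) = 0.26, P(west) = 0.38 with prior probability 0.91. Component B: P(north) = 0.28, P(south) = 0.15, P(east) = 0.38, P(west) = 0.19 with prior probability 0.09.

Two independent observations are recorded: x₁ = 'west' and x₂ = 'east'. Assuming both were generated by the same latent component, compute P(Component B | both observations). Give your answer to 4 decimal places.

The responsibility of component k is π_k f_k(x) divided by Σ_j π_j f_j(x).
Since both observations come from the same component, the likelihood for component k is f_k(x₁)·f_k(x₂).
  L_A = [P(west | comp) = 0.38] × [0.26] = 0.0988
  L_B = [P(west | comp) = 0.19] × [0.38] = 0.0722
Prior × likelihood for each component:
  π_A·L_A = 0.91 × 0.0988 = 0.089908
  π_B·L_B = 0.09 × 0.0722 = 0.006498
Evidence: 0.089908 + 0.006498 = 0.096406
So the posterior for Component B is 0.006498 / 0.096406 ≈ 0.0674.

0.0674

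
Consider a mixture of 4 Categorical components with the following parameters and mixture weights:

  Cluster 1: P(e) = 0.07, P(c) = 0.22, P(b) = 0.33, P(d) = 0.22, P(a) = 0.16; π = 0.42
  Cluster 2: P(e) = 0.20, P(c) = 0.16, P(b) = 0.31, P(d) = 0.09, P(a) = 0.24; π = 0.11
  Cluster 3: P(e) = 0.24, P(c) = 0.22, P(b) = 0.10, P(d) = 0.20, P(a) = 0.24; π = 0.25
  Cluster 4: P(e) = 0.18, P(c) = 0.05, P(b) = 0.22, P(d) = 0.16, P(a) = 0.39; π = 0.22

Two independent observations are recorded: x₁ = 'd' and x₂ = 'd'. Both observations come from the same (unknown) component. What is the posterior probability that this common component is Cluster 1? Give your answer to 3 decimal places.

Apply Bayes' rule: the posterior for each component is proportional to its prior times its likelihood at x.
Since both observations come from the same component, the likelihood for component k is f_k(x₁)·f_k(x₂).
  f_1 = [0.22] × [0.22] = 0.0484
  f_2 = [0.09] × [0.09] = 0.0081
  f_3 = [0.2] × [0.2] = 0.04
  f_4 = [0.16] × [0.16] = 0.0256
Multiply by the mixture weights:
  π_1·f_1 = 0.42 × 0.0484 = 0.020328
  π_2·f_2 = 0.11 × 0.0081 = 0.000891
  π_3·f_3 = 0.25 × 0.04 = 0.01
  π_4·f_4 = 0.22 × 0.0256 = 0.005632
Evidence: 0.020328 + 0.000891 + 0.01 + 0.005632 = 0.036851
P(Cluster 1 | data) = 0.020328 / 0.036851 ≈ 0.552

0.552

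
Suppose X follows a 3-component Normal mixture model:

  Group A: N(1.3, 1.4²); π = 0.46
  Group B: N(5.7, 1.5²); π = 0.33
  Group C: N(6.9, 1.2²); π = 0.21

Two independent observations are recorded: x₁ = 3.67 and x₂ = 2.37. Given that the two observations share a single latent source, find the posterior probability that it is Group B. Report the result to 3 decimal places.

0.107

By Bayes' theorem, P(k | x) = w_k f_k(x) / Σ_j w_j f_j(x).
Since both observations come from the same component, the likelihood for component k is f_k(x₁)·f_k(x₂).
  f_A = [(1/(1.4·√(2π)))·exp(−(3.67−1.3)²/(2·1.4²)) = 0.284959·exp(-1.43288) = 0.0679969] × [0.212784] = 0.0144687
  f_B = [(1/(1.5·√(2π)))·exp(−(3.67−5.7)²/(2·1.5²)) = 0.265962·exp(-0.91576) = 0.106442] × [0.0226272] = 0.00240847
  f_C = [(1/(1.2·√(2π)))·exp(−(3.67−6.9)²/(2·1.2²)) = 0.332452·exp(-3.62253) = 0.00888141] × [0.000267451] = 2.37535e-06
Unnormalised posteriors:
  w_A·f_A = 0.46 × 0.0144687 = 0.00665558
  w_B·f_B = 0.33 × 0.00240847 = 0.000794796
  w_C·f_C = 0.21 × 2.37535e-06 = 4.98823e-07
Evidence: 0.00665558 + 0.000794796 + 4.98823e-07 = 0.00745088
P(Group B | x₁, x₂) = 0.000794796 / 0.00745088 ≈ 0.107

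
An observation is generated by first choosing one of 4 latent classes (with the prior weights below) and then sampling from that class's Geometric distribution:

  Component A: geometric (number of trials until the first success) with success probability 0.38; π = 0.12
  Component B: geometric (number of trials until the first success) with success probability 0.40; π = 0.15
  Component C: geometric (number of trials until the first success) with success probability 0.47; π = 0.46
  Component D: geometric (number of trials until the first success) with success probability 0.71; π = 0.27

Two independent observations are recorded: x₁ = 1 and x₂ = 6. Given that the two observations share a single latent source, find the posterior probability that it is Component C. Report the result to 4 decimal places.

P(component k | x) = π_k·f_k(x) / marginal(x), where marginal(x) = Σ_j π_j·f_j(x).
Since both observations come from the same component, the likelihood for component k is f_k(x₁)·f_k(x₂).
  f_A = [0.38·(1−0.38)^0 = 0.38·1 = 0.38] × [0.034813] = 0.013229
  f_B = [0.40·(1−0.40)^0 = 0.40·1 = 0.4] × [0.031104] = 0.0124416
  f_C = [0.47·(1−0.47)^0 = 0.47·1 = 0.47] × [0.0196552] = 0.00923794
  f_D = [0.71·(1−0.71)^0 = 0.71·1 = 0.71] × [0.00145629] = 0.00103397
Multiply by the mixture weights:
  π_A·f_A = 0.12 × 0.013229 = 0.00158747
  π_B·f_B = 0.15 × 0.0124416 = 0.00186624
  π_C·f_C = 0.46 × 0.00923794 = 0.00424945
  π_D·f_D = 0.27 × 0.00103397 = 0.000279171
Evidence: 0.00158747 + 0.00186624 + 0.00424945 + 0.000279171 = 0.00798234
P(Component C | x) ≈ 0.5324

0.5324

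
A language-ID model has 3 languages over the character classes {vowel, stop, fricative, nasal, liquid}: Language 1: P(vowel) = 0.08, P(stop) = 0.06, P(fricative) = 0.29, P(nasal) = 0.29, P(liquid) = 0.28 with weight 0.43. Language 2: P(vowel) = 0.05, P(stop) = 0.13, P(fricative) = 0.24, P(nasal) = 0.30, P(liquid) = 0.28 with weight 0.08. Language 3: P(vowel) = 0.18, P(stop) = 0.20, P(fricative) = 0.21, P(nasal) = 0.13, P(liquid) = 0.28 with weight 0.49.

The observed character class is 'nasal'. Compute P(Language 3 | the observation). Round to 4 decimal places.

Apply Bayes' rule: the posterior for each component is proportional to its prior times its likelihood at x.
Evaluate each component's likelihood at the observed value:
  L_1 = P(nasal | comp) = 0.29
  L_2 = P(nasal | comp) = 0.30
  L_3 = P(nasal | comp) = 0.13
Unnormalised posteriors:
  P(Z=1)·L_1 = 0.43 × 0.29 = 0.1247
  P(Z=2)·L_2 = 0.08 × 0.3 = 0.024
  P(Z=3)·L_3 = 0.49 × 0.13 = 0.0637
Sum: 0.1247 + 0.024 + 0.0637 = 0.2124
P(Language 3 | the observation) ≈ 0.2999

0.2999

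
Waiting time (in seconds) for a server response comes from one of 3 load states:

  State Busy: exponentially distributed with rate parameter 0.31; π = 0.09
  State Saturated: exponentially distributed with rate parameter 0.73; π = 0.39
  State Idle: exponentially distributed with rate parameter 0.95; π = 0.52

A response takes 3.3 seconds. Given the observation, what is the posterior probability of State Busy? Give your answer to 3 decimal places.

P(component k | x) = π_k·f_k(x) / marginal(x), where marginal(x) = Σ_j π_j·f_j(x).
Exponential densities:
  L_Busy = 0.11145
  L_Saturated = 0.0656308
  L_Idle = 0.0413248
Unnormalised posteriors:
  π_Busy·L_Busy = 0.09 × 0.11145 = 0.0100305
  π_Saturated·L_Saturated = 0.39 × 0.0656308 = 0.025596
  π_Idle·L_Idle = 0.52 × 0.0413248 = 0.0214889
Sum: 0.0100305 + 0.025596 + 0.0214889 = 0.0571153
P(State Busy | 3.3 seconds) = 0.0100305 / 0.0571153 ≈ 0.176

0.176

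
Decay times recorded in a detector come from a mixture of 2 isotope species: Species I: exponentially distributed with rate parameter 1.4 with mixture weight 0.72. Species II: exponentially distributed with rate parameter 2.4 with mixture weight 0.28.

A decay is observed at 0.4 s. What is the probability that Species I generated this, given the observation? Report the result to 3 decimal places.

0.691

By Bayes' theorem, P(k | x) = π_k f_k(x) / Σ_j π_j f_j(x).
Component likelihoods at x = 0.4 s:
  p_I = 0.799693
  p_II = 0.918943
Unnormalised posteriors:
  π_I·p_I = 0.72 × 0.799693 = 0.575779
  π_II·p_II = 0.28 × 0.918943 = 0.257304
Normaliser: 0.575779 + 0.257304 = 0.833083
P(Species I | data) ≈ 0.691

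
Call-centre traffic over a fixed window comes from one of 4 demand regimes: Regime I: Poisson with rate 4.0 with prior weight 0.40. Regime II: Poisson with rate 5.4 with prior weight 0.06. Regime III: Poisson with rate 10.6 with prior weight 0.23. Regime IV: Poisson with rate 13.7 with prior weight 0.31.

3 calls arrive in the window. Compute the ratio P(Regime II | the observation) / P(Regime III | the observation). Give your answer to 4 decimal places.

6.2520

Only the two components matter; the odds are (w_i f_i(x)) / (w_j f_j(x)).
Component likelihoods at x = 3 calls:
  f_I = 0.195367
  f_II = 0.118533
  f_III = 0.00494589
  f_IV = 0.000481034
0.00711199 / 0.00113756 ≈ 6.2520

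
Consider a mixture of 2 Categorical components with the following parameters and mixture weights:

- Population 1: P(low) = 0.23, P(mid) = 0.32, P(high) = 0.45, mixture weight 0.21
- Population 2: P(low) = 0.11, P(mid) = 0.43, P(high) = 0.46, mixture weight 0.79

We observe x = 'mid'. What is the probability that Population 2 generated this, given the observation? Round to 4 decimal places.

0.8348

The responsibility of component k is π_k f_k(x) divided by Σ_j π_j f_j(x).
Component likelihoods at x = 'mid':
  L_1 = P(mid | comp) = 0.32
  L_2 = P(mid | comp) = 0.43
Unnormalised posteriors:
  π_1·L_1 = 0.21 × 0.32 = 0.0672
  π_2·L_2 = 0.79 × 0.43 = 0.3397
Marginal: 0.0672 + 0.3397 = 0.4069
Responsibility of Population 2: 0.3397 / 0.4069 ≈ 0.8348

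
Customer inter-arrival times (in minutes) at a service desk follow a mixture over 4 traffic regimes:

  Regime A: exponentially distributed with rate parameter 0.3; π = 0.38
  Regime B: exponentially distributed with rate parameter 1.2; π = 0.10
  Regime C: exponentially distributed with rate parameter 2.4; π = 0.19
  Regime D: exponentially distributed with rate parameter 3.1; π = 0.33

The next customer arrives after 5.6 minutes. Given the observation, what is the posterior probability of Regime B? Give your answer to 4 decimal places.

The responsibility of component k is P(Z=k) f_k(x) divided by Σ_j P(Z=j) f_j(x).
Component likelihoods at x = 5.6 minutes:
  p_A = 0.3·e^(−0.3·5.6) = 0.3·e^(−1.6800) = 0.0559122
  p_B = 1.2·e^(−1.2·5.6) = 1.2·e^(−6.7200) = 0.00144785
  p_C = 2.4·e^(−2.4·5.6) = 2.4·e^(−13.4400) = 3.49376e-06
  p_D = 3.1·e^(−3.1·5.6) = 3.1·e^(−17.3600) = 8.95384e-08
Unnormalised posteriors:
  P(Z=A)·p_A = 0.38 × 0.0559122 = 0.0212466
  P(Z=B)·p_B = 0.10 × 0.00144785 = 0.000144785
  P(Z=C)·p_C = 0.19 × 3.49376e-06 = 6.63815e-07
  P(Z=D)·p_D = 0.33 × 8.95384e-08 = 2.95477e-08
Normaliser: 0.0212466 + 0.000144785 + 6.63815e-07 + 2.95477e-08 = 0.0213921
So the posterior for Regime B is 0.000144785 / 0.0213921 ≈ 0.0068.

0.0068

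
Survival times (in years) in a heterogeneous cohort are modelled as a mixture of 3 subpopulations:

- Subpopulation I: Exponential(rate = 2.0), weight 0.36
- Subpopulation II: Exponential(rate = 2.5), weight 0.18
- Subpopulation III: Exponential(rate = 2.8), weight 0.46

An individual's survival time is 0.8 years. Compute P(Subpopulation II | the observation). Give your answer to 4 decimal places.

The responsibility of component k is π_k f_k(x) divided by Σ_j π_j f_j(x).
Evaluate each component's likelihood at the observed value:
  f_I = 2.0·e^(−2.0·0.8) = 2.0·e^(−1.6000) = 0.403793
  f_II = 2.5·e^(−2.5·0.8) = 2.5·e^(−2.0000) = 0.338338
  f_III = 2.8·e^(−2.8·0.8) = 2.8·e^(−2.2400) = 0.298084
Weight by the priors:
  π_I·f_I = 0.36 × 0.403793 = 0.145365
  π_II·f_II = 0.18 × 0.338338 = 0.0609009
  π_III·f_III = 0.46 × 0.298084 = 0.137119
Evidence: 0.145365 + 0.0609009 + 0.137119 = 0.343385
P(Subpopulation II | 0.8 years) ≈ 0.1774

0.1774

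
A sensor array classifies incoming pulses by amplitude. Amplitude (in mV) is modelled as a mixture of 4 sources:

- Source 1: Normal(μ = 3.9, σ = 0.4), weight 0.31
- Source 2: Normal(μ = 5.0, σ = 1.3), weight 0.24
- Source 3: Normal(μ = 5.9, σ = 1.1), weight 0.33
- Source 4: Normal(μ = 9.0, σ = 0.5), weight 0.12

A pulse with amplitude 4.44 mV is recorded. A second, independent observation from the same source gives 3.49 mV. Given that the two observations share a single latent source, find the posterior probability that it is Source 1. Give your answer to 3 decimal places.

Posterior ∝ prior × likelihood, so P(k | x) ∝ π_k f_k(x); normalise over all components.
Since both observations come from the same component, the likelihood for component k is f_k(x₁)·f_k(x₂).
  p_1 = [(1/(0.4·√(2π)))·exp(−(4.44−3.9)²/(2·0.4²)) = 0.997356·exp(-0.91125) = 0.400958] × [0.589807] = 0.236488
  p_2 = [(1/(1.3·√(2π)))·exp(−(4.44−5.0)²/(2·1.3²)) = 0.306879·exp(-0.09278) = 0.279687] × [0.156314] = 0.043719
  p_3 = [(1/(1.1·√(2π)))·exp(−(4.44−5.9)²/(2·1.1²)) = 0.362675·exp(-0.88083) = 0.150307] × [0.0328998] = 0.00494506
  p_4 = [(1/(0.5·√(2π)))·exp(−(4.44−9.0)²/(2·0.5²)) = 0.797885·exp(-41.58720) = 6.93184e-19] × [3.4001e-27] = 2.3569e-45
Prior × likelihood for each component:
  π_1·p_1 = 0.31 × 0.236488 = 0.0733113
  π_2·p_2 = 0.24 × 0.043719 = 0.0104926
  π_3·p_3 = 0.33 × 0.00494506 = 0.00163187
  π_4·p_4 = 0.12 × 2.3569e-45 = 2.82828e-46
Sum: 0.0733113 + 0.0104926 + 0.00163187 + 2.82828e-46 = 0.0854357
P(Source 1 | x₁,x₂) = 0.0733113 / 0.0854357 ≈ 0.858

0.858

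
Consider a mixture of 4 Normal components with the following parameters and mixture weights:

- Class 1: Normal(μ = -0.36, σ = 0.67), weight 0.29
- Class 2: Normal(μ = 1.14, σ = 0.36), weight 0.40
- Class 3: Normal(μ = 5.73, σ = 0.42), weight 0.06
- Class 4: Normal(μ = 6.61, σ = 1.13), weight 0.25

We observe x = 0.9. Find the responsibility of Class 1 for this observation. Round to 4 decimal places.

0.0766

Apply Bayes' rule: the posterior for each component is proportional to its prior times its likelihood at x.
Component likelihoods at x = 0.9:
  L_1 = 0.101593
  L_2 = 0.887356
  L_3 = 1.81944e-29
  L_4 = 1.00749e-06
Weight by the priors:
  π_1·L_1 = 0.29 × 0.101593 = 0.0294619
  π_2·L_2 = 0.40 × 0.887356 = 0.354942
  π_3·L_3 = 0.06 × 1.81944e-29 = 1.09167e-30
  π_4·L_4 = 0.25 × 1.00749e-06 = 2.51871e-07
Denominator: 0.0294619 + 0.354942 + 1.09167e-30 + 2.51871e-07 = 0.384404
So the posterior for Class 1 is 0.0294619 / 0.384404 ≈ 0.0766.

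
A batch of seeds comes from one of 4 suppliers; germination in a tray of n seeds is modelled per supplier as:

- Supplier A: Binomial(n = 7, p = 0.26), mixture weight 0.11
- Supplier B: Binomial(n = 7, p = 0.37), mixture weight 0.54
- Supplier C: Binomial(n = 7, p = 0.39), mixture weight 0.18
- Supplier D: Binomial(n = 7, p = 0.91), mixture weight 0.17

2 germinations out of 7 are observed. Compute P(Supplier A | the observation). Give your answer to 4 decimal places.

0.1460

The responsibility of component k is π_k f_k(x) divided by Σ_j π_j f_j(x).
Binomial probabilities:
  L_A = C(7,2)·0.26^2·0.74^5 = 21·0.0676·0.221901 = 0.31501
  L_B = C(7,2)·0.37^2·0.63^5 = 21·0.1369·0.0992437 = 0.285316
  L_C = C(7,2)·0.39^2·0.61^5 = 21·0.1521·0.0844596 = 0.269773
  L_D = C(7,2)·0.91^2·0.09^5 = 21·0.8281·5.9049e-06 = 0.000102687
Prior × likelihood for each component:
  π_A·L_A = 0.11 × 0.31501 = 0.0346511
  π_B·L_B = 0.54 × 0.285316 = 0.15407
  π_C·L_C = 0.18 × 0.269773 = 0.0485591
  π_D·L_D = 0.17 × 0.000102687 = 1.74568e-05
Sum: 0.0346511 + 0.15407 + 0.0485591 + 1.74568e-05 = 0.237298
So the posterior for Supplier A is 0.0346511 / 0.237298 ≈ 0.1460.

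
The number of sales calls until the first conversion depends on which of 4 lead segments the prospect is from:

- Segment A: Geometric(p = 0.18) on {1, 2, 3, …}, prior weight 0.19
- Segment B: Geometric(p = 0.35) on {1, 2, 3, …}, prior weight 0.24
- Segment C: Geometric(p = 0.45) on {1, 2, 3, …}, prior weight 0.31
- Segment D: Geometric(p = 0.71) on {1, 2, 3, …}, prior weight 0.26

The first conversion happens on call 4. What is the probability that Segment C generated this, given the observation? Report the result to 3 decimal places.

Posterior ∝ prior × likelihood, so P(k | x) ∝ P(Z=k) f_k(x); normalise over all components.
Geometric probabilities:
  f_A = 0.0992462
  f_B = 0.0961188
  f_C = 0.0748688
  f_D = 0.0173162
Prior × likelihood for each component:
  P(Z=A)·f_A = 0.19 × 0.0992462 = 0.0188568
  P(Z=B)·f_B = 0.24 × 0.0961188 = 0.0230685
  P(Z=C)·f_C = 0.31 × 0.0748688 = 0.0232093
  P(Z=D)·f_D = 0.26 × 0.0173162 = 0.00450221
Denominator: 0.0188568 + 0.0230685 + 0.0232093 + 0.00450221 = 0.0696368
P(Segment C | 4) ≈ 0.333

0.333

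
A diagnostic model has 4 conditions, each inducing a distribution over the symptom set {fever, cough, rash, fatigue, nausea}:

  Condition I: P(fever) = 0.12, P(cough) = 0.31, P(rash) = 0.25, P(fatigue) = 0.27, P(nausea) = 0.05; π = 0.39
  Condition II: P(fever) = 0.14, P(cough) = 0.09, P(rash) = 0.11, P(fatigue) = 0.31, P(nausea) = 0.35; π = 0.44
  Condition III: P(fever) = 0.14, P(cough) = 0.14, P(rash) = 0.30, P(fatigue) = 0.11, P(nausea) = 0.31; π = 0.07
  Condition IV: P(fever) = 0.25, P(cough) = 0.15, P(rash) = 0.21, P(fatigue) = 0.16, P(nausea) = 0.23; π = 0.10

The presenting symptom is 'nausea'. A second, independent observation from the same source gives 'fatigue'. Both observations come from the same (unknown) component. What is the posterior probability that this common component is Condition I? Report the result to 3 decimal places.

P(component k | x) = π_k·f_k(x) / marginal(x), where marginal(x) = Σ_j π_j·f_j(x).
Since both observations come from the same component, the likelihood for component k is f_k(x₁)·f_k(x₂).
  p_I = [0.05] × [0.27] = 0.0135
  p_II = [0.35] × [0.31] = 0.1085
  p_III = [0.31] × [0.11] = 0.0341
  p_IV = [0.23] × [0.16] = 0.0368
Weight by the priors:
  π_I·p_I = 0.39 × 0.0135 = 0.005265
  π_II·p_II = 0.44 × 0.1085 = 0.04774
  π_III·p_III = 0.07 × 0.0341 = 0.002387
  π_IV·p_IV = 0.10 × 0.0368 = 0.00368
Evidence: 0.005265 + 0.04774 + 0.002387 + 0.00368 = 0.059072
P(Condition I | x₁,x₂) = 0.005265 / 0.059072 ≈ 0.089

0.089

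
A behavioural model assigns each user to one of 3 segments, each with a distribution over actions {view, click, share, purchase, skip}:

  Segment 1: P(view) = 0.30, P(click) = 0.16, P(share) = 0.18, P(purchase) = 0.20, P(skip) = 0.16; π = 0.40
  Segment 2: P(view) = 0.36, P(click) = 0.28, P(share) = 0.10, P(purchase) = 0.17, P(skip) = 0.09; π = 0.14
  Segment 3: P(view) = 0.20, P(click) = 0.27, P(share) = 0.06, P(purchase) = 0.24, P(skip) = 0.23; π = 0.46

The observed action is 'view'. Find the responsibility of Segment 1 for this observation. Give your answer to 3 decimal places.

The responsibility of component k is P(Z=k) f_k(x) divided by Σ_j P(Z=j) f_j(x).
Evaluate each component's likelihood at the observed value:
  p_1 = 0.3
  p_2 = 0.36
  p_3 = 0.2
Weight by the priors:
  P(Z=1)·p_1 = 0.40 × 0.3 = 0.12
  P(Z=2)·p_2 = 0.14 × 0.36 = 0.0504
  P(Z=3)·p_3 = 0.46 × 0.2 = 0.092
Denominator: 0.12 + 0.0504 + 0.092 = 0.2624
P(Segment 1 | the observation) = 0.12 / 0.2624 ≈ 0.457

0.457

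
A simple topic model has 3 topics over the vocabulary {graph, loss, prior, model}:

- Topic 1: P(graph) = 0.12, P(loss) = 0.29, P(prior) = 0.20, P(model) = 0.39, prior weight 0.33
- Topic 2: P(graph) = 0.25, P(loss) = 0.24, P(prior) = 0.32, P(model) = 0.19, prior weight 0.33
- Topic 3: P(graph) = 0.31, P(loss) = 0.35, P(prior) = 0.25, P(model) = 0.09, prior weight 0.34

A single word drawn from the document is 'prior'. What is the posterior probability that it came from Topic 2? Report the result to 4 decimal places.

0.4115

P(component k | x) = π_k·f_k(x) / marginal(x), where marginal(x) = Σ_j π_j·f_j(x).
Component likelihoods at x = 'prior':
  L_1 = 0.2
  L_2 = 0.32
  L_3 = 0.25
Unnormalised posteriors:
  π_1·L_1 = 0.33 × 0.2 = 0.066
  π_2·L_2 = 0.33 × 0.32 = 0.1056
  π_3·L_3 = 0.34 × 0.25 = 0.085
Normaliser: 0.066 + 0.1056 + 0.085 = 0.2566
P(Topic 2 | 'prior') = 0.1056 / 0.2566 ≈ 0.4115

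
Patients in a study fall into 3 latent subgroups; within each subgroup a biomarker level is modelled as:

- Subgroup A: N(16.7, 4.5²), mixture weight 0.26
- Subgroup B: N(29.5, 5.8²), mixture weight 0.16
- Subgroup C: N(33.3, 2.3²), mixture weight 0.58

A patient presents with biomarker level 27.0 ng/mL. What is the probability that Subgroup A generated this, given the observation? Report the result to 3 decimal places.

Posterior ∝ prior × likelihood, so P(k | x) ∝ π_k f_k(x); normalise over all components.
Normal densities:
  L_A = (1/(4.5·√(2π)))·exp(−(27.0−16.7)²/(2·4.5²)) = 0.088654·exp(-2.61951) = 0.00645744
  L_B = (1/(5.8·√(2π)))·exp(−(27.0−29.5)²/(2·5.8²)) = 0.068783·exp(-0.09290) = 0.0626813
  L_C = (1/(2.3·√(2π)))·exp(−(27.0−33.3)²/(2·2.3²)) = 0.173453·exp(-3.75142) = 0.00407345
Multiply by the mixture weights:
  π_A·L_A = 0.26 × 0.00645744 = 0.00167893
  π_B·L_B = 0.16 × 0.0626813 = 0.010029
  π_C·L_C = 0.58 × 0.00407345 = 0.0023626
Marginal: 0.00167893 + 0.010029 + 0.0023626 = 0.0140705
P(Subgroup A | x) = 0.00167893 / 0.0140705 ≈ 0.119

0.119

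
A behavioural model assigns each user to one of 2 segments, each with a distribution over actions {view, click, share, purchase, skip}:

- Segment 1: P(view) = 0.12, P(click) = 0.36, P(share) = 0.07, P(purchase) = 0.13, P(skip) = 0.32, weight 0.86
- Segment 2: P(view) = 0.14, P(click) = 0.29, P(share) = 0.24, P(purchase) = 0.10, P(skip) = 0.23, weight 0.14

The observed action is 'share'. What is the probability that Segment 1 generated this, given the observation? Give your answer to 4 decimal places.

By Bayes' theorem, P(k | x) = w_k f_k(x) / Σ_j w_j f_j(x).
Categorical probabilities:
  f_1 = 0.07
  f_2 = 0.24
Unnormalised posteriors:
  w_1·f_1 = 0.86 × 0.07 = 0.0602
  w_2·f_2 = 0.14 × 0.24 = 0.0336
Denominator: 0.0602 + 0.0336 = 0.0938
Responsibility of Segment 1: 0.0602 / 0.0938 ≈ 0.6418

0.6418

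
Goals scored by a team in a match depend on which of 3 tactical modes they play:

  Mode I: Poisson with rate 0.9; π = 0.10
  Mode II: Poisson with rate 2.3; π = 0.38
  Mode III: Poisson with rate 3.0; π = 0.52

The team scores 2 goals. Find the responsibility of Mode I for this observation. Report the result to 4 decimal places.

The responsibility of component k is π_k f_k(x) divided by Σ_j π_j f_j(x).
Component likelihoods at x = 2 goals:
  L_I = e^(−0.9)·0.9^2/2! = 0.164661
  L_II = e^(−2.3)·2.3^2/2! = 0.265185
  L_III = e^(−3.0)·3.0^2/2! = 0.224042
Multiply by the mixture weights:
  π_I·L_I = 0.10 × 0.164661 = 0.0164661
  π_II·L_II = 0.38 × 0.265185 = 0.10077
  π_III·L_III = 0.52 × 0.224042 = 0.116502
Denominator: 0.0164661 + 0.10077 + 0.116502 = 0.233738
P(Mode I | the observation) ≈ 0.0704

0.0704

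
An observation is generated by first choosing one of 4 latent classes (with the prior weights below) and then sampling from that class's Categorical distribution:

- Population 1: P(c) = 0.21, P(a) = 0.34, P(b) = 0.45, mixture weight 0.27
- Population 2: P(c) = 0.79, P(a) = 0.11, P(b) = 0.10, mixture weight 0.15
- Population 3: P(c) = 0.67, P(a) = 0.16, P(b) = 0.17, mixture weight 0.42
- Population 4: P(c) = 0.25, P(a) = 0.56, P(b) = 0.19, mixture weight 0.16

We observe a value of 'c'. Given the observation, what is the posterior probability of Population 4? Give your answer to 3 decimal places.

Apply Bayes' rule: the posterior for each component is proportional to its prior times its likelihood at x.
Categorical probabilities:
  L_1 = 0.21
  L_2 = 0.79
  L_3 = 0.67
  L_4 = 0.25
Multiply by the mixture weights:
  π_1·L_1 = 0.27 × 0.21 = 0.0567
  π_2·L_2 = 0.15 × 0.79 = 0.1185
  π_3·L_3 = 0.42 × 0.67 = 0.2814
  π_4·L_4 = 0.16 × 0.25 = 0.04
Denominator: 0.0567 + 0.1185 + 0.2814 + 0.04 = 0.4966
P(Population 4 | x) = 0.04 / 0.4966 ≈ 0.081

0.081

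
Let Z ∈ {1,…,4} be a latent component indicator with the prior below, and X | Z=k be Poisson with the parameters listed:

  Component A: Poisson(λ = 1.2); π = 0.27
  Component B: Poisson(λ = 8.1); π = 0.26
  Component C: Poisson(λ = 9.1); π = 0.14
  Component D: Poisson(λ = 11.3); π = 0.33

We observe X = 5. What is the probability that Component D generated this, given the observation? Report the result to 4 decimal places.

P(component k | x) = w_k·f_k(x) / marginal(x), where marginal(x) = Σ_j w_j·f_j(x).
Evaluate each component's likelihood at the observed value:
  L_A = e^(−1.2)·1.2^5/5! = 0.00624556
  L_B = e^(−8.1)·8.1^5/5! = 0.088198
  L_C = e^(−9.1)·9.1^5/5! = 0.0580692
  L_D = e^(−11.3)·11.3^5/5! = 0.0189969
Multiply by the mixture weights:
  w_A·L_A = 0.27 × 0.00624556 = 0.0016863
  w_B·L_B = 0.26 × 0.088198 = 0.0229315
  w_C·L_C = 0.14 × 0.0580692 = 0.00812969
  w_D·L_D = 0.33 × 0.0189969 = 0.00626899
Denominator: 0.0016863 + 0.0229315 + 0.00812969 + 0.00626899 = 0.0390164
So the posterior for Component D is 0.00626899 / 0.0390164 ≈ 0.1607.

0.1607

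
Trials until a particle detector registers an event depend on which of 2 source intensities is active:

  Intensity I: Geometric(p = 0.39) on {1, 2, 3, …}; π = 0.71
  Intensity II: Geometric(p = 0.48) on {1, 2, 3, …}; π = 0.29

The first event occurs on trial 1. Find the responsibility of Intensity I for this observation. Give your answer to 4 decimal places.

0.6655

Posterior ∝ prior × likelihood, so P(k | x) ∝ π_k f_k(x); normalise over all components.
Geometric probabilities:
  p_I = 0.39·(1−0.39)^0 = 0.39·1 = 0.39
  p_II = 0.48·(1−0.48)^0 = 0.48·1 = 0.48
Weight by the priors:
  π_I·p_I = 0.71 × 0.39 = 0.2769
  π_II·p_II = 0.29 × 0.48 = 0.1392
Denominator: 0.2769 + 0.1392 = 0.4161
P(Intensity I | 1) = 0.2769 / 0.4161 ≈ 0.6655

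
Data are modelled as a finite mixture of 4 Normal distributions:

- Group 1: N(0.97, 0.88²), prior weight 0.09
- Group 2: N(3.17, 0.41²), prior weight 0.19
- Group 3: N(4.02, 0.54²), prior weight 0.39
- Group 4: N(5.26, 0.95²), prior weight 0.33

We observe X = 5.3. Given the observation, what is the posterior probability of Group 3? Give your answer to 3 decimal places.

0.111

The responsibility of component k is w_k f_k(x) divided by Σ_j w_j f_j(x).
Component likelihoods at x = 5.3:
  p_1 = 2.5067e-06
  p_2 = 1.34115e-06
  p_3 = 0.0445083
  p_4 = 0.419567
Prior × likelihood for each component:
  w_1·p_1 = 0.09 × 2.5067e-06 = 2.25603e-07
  w_2·p_2 = 0.19 × 1.34115e-06 = 2.54818e-07
  w_3·p_3 = 0.39 × 0.0445083 = 0.0173582
  w_4·p_4 = 0.33 × 0.419567 = 0.138457
Normaliser: 2.25603e-07 + 2.54818e-07 + 0.0173582 + 0.138457 = 0.155816
P(Group 3 | data) = 0.0173582 / 0.155816 ≈ 0.111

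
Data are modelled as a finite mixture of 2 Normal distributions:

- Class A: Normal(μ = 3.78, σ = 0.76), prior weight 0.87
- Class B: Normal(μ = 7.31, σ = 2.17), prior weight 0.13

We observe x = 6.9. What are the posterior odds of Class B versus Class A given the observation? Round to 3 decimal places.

234.773

Only the two components matter; the odds are (P(Z=i) f_i(x)) / (P(Z=j) f_j(x)).
Evaluate each component's likelihood at the observed value:
  p_A = (1/(0.76·√(2π)))·exp(−(6.9−3.78)²/(2·0.76²)) = 0.524924·exp(-8.42659) = 0.000114941
  p_B = (1/(2.17·√(2π)))·exp(−(6.9−7.31)²/(2·2.17²)) = 0.183844·exp(-0.01785) = 0.180592
Odds = (0.13/0.87) × (0.180592/0.000114941) = 0.149425 × 1571.18 ≈ 234.773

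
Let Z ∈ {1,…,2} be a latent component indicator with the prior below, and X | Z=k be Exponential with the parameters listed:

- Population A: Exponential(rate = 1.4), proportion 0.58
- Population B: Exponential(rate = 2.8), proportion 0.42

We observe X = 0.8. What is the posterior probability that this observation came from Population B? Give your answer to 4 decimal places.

P(component k | x) = π_k·f_k(x) / marginal(x), where marginal(x) = Σ_j π_j·f_j(x).
Exponential densities:
  p_A = 0.456792
  p_B = 0.298084
Prior × likelihood for each component:
  π_A·p_A = 0.58 × 0.456792 = 0.264939
  π_B·p_B = 0.42 × 0.298084 = 0.125195
Denominator: 0.264939 + 0.125195 = 0.390134
P(Population B | the observation) = 0.125195 / 0.390134 ≈ 0.3209

0.3209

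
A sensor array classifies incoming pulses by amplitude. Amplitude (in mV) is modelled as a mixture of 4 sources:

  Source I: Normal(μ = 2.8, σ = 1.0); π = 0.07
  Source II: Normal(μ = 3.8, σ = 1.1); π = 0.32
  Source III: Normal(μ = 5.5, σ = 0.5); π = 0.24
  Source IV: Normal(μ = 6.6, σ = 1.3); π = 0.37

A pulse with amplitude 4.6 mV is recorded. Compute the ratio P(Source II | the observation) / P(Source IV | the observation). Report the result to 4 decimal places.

The posterior odds equal the prior odds times the likelihood ratio: (π_i/π_j)·(f_i(x)/f_j(x)).
Normal densities:
  p_I = 0.0789502
  p_II = 0.278396
  p_III = 0.1579
  p_IV = 0.0939742
Odds = (0.32/0.37) × (0.278396/0.0939742) = 0.864865 × 2.96247 ≈ 2.5621

2.5621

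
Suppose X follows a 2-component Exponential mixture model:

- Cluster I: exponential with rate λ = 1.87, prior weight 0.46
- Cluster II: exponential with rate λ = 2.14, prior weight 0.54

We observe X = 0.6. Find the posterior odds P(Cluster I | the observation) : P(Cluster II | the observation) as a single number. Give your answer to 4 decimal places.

Posterior odds = (P(Z=i) f_i(x)) / (P(Z=j) f_j(x)); the normalising sum cancels.
Component likelihoods at x = 0.6:
  p_I = 1.87·e^(−1.87·0.6) = 1.87·e^(−1.1220) = 0.608924
  p_II = 2.14·e^(−2.14·0.6) = 2.14·e^(−1.2840) = 0.592625
Posterior odds = (P(Z=I)·p_I) / (P(Z=II)·p_II) = (0.46·0.608924) / (0.54·0.592625) = 0.280105 / 0.320017 ≈ 0.8753

0.8753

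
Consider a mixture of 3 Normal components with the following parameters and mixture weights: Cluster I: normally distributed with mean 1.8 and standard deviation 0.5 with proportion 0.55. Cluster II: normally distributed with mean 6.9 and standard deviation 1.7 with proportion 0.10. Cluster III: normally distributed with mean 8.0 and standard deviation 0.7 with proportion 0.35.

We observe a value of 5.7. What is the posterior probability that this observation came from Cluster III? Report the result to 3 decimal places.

0.047

Apply Bayes' rule: the posterior for each component is proportional to its prior times its likelihood at x.
Component likelihoods at x = 5.7:
  L_I = (1/(0.5·√(2π)))·exp(−(5.7−1.8)²/(2·0.5²)) = 0.797885·exp(-30.42000) = 4.90571e-14
  L_II = (1/(1.7·√(2π)))·exp(−(5.7−6.9)²/(2·1.7²)) = 0.234672·exp(-0.24913) = 0.182921
  L_III = (1/(0.7·√(2π)))·exp(−(5.7−8.0)²/(2·0.7²)) = 0.569918·exp(-5.39796) = 0.00257934
Prior × likelihood for each component:
  P(Z=I)·L_I = 0.55 × 4.90571e-14 = 2.69814e-14
  P(Z=II)·L_II = 0.10 × 0.182921 = 0.0182921
  P(Z=III)·L_III = 0.35 × 0.00257934 = 0.000902768
Denominator: 2.69814e-14 + 0.0182921 + 0.000902768 = 0.0191949
P(Cluster III | x) ≈ 0.047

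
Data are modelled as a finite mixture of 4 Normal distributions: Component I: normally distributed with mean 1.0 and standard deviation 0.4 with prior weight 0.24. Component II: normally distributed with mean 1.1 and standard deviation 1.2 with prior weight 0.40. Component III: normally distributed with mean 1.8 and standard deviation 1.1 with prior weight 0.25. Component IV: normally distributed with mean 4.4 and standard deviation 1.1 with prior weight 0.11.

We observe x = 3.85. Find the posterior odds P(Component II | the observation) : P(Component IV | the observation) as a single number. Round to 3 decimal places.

The posterior odds equal the prior odds times the likelihood ratio: (π_i/π_j)·(f_i(x)/f_j(x)).
Normal densities:
  L_I = (1/(0.4·√(2π)))·exp(−(3.85−1.0)²/(2·0.4²)) = 0.997356·exp(-25.38281) = 9.44571e-12
  L_II = (1/(1.2·√(2π)))·exp(−(3.85−1.1)²/(2·1.2²)) = 0.332452·exp(-2.62587) = 0.0240618
  L_III = (1/(1.1·√(2π)))·exp(−(3.85−1.8)²/(2·1.1²)) = 0.362675·exp(-1.73657) = 0.0638755
  L_IV = (1/(1.1·√(2π)))·exp(−(3.85−4.4)²/(2·1.1²)) = 0.362675·exp(-0.12500) = 0.320059
Odds = (0.40/0.11) × (0.0240618/0.320059) = 3.63636 × 0.0751793 ≈ 0.273

0.273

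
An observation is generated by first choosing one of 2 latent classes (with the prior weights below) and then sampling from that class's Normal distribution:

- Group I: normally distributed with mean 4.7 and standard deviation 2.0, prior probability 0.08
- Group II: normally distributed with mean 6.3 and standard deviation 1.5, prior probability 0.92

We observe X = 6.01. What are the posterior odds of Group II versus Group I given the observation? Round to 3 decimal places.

Only the two components matter; the odds are (π_i f_i(x)) / (π_j f_j(x)).
Normal densities:
  L_I = 0.16096
  L_II = 0.261037
0.240154 / 0.0128768 ≈ 18.650

18.650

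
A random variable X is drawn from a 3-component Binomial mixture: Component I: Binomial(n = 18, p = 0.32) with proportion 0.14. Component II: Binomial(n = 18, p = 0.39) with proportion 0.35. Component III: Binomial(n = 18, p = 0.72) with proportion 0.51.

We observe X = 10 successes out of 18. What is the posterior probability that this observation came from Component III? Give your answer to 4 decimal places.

0.5385

By Bayes' theorem, P(k | x) = π_k f_k(x) / Σ_j π_j f_j(x).
Evaluate each component's likelihood at the observed value:
  p_I = 0.0225231
  p_II = 0.0682877
  p_III = 0.0618937
Unnormalised posteriors:
  π_I·p_I = 0.14 × 0.0225231 = 0.00315324
  π_II·p_II = 0.35 × 0.0682877 = 0.0239007
  π_III·p_III = 0.51 × 0.0618937 = 0.0315658
Marginal: 0.00315324 + 0.0239007 + 0.0315658 = 0.0586197
P(Component III | x) = 0.0315658 / 0.0586197 ≈ 0.5385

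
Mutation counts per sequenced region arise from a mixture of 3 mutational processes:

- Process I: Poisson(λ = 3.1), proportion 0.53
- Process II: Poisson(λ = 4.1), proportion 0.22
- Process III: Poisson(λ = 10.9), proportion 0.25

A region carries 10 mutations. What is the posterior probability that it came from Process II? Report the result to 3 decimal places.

P(component k | x) = π_k·f_k(x) / marginal(x), where marginal(x) = Σ_j π_j·f_j(x).
Evaluate each component's likelihood at the observed value:
  f_I = 0.00101752
  f_II = 0.00613011
  f_III = 0.120418
Unnormalised posteriors:
  π_I·f_I = 0.53 × 0.00101752 = 0.000539283
  π_II·f_II = 0.22 × 0.00613011 = 0.00134862
  π_III·f_III = 0.25 × 0.120418 = 0.0301045
Sum: 0.000539283 + 0.00134862 + 0.0301045 = 0.0319925
P(Process II | 10 mutations) = 0.00134862 / 0.0319925 ≈ 0.042

0.042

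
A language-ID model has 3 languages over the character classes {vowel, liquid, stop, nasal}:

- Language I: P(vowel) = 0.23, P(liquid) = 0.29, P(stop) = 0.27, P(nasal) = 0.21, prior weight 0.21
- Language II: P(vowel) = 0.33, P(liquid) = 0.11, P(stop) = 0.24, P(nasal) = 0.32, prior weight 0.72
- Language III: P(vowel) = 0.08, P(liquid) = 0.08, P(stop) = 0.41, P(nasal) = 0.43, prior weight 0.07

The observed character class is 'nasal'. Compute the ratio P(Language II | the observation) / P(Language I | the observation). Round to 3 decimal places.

5.224

Posterior odds = (π_i f_i(x)) / (π_j f_j(x)); the normalising sum cancels.
Component likelihoods at x = 'nasal':
  p_I = 0.21
  p_II = 0.32
  p_III = 0.43
Posterior odds = (π_II·p_II) / (π_I·p_I) = (0.72·0.32) / (0.21·0.21) = 0.2304 / 0.0441 ≈ 5.224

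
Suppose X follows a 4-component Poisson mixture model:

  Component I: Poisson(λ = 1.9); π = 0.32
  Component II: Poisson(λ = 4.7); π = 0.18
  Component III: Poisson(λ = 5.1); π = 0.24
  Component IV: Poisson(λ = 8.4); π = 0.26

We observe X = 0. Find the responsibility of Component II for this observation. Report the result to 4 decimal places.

P(component k | x) = w_k·f_k(x) / marginal(x), where marginal(x) = Σ_j w_j·f_j(x).
Evaluate each component's likelihood at the observed value:
  p_I = 0.149569
  p_II = 0.00909528
  p_III = 0.00609675
  p_IV = 0.000224867
Weight by the priors:
  w_I·p_I = 0.32 × 0.149569 = 0.047862
  w_II·p_II = 0.18 × 0.00909528 = 0.00163715
  w_III·p_III = 0.24 × 0.00609675 = 0.00146322
  w_IV·p_IV = 0.26 × 0.000224867 = 5.84655e-05
Marginal: 0.047862 + 0.00163715 + 0.00146322 + 5.84655e-05 = 0.0510208
Responsibility of Component II: 0.00163715 / 0.0510208 ≈ 0.0321

0.0321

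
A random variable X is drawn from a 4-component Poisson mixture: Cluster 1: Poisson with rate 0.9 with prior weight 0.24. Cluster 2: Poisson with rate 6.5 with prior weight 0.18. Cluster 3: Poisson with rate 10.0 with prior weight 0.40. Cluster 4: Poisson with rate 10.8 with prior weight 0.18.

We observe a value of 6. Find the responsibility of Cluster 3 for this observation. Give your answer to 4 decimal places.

0.4086

P(component k | x) = P(Z=k)·f_k(x) / marginal(x), where marginal(x) = Σ_j P(Z=j)·f_j(x).
Component likelihoods at x = 6:
  L_1 = e^(−0.9)·0.9^6/6! = 0.000300094
  L_2 = e^(−6.5)·6.5^6/6! = 0.157483
  L_3 = e^(−10.0)·10.0^6/6! = 0.0630555
  L_4 = e^(−10.8)·10.8^6/6! = 0.0449603
Weight by the priors:
  P(Z=1)·L_1 = 0.24 × 0.000300094 = 7.20226e-05
  P(Z=2)·L_2 = 0.18 × 0.157483 = 0.0283469
  P(Z=3)·L_3 = 0.40 × 0.0630555 = 0.0252222
  P(Z=4)·L_4 = 0.18 × 0.0449603 = 0.00809286
Denominator: 7.20226e-05 + 0.0283469 + 0.0252222 + 0.00809286 = 0.061734
P(Cluster 3 | the observation) = 0.0252222 / 0.061734 ≈ 0.4086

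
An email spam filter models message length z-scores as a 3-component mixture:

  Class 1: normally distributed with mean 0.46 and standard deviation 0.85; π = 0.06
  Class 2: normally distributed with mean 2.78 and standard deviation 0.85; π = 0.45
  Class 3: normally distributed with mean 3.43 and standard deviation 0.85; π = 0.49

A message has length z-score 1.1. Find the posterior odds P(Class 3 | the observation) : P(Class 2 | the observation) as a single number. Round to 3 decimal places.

Posterior odds = (P(Z=i) f_i(x)) / (P(Z=j) f_j(x)); the normalising sum cancels.
Evaluate each component's likelihood at the observed value:
  L_1 = 0.353497
  L_2 = 0.0665609
  L_3 = 0.0109606
Odds = (0.49/0.45) × (0.0109606/0.0665609) = 1.08889 × 0.164671 ≈ 0.179

0.179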